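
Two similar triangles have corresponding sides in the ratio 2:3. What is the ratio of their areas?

The ratio of areas of similar triangles equals the square of the side ratio.
Side ratio = 2:3
Area ratio = (2/3)^2 = 4/9 = 4:9

4:9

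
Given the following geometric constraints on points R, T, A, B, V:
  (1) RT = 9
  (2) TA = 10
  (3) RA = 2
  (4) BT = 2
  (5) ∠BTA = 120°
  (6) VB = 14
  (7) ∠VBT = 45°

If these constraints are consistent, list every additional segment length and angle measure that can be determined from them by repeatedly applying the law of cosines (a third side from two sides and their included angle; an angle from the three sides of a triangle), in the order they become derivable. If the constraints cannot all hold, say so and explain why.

The constraints are consistent. Derivable facts, in order:
After 1 step:
- AB = 2·√31
- TV ≈ 12.66
- ∠ART = 114.62°
- ∠ATR = 10.48°
- ∠RAT = 54.9°
After 2 steps:
- ∠ABT = 51.05°
- ∠BAT = 8.95°
- ∠BTV = 128.59°
- ∠BVT = 6.41°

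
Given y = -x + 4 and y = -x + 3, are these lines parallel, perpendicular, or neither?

Slope of line 1: m1 = -1
Slope of line 2: m2 = -1
Since m1 = m2 = -1, the lines are parallel.

Parallel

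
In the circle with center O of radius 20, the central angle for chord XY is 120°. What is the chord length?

Drop a perpendicular from the center to the chord, bisecting both the chord and the central angle.
Each half-chord = r sin(θ/2) = 20 sin(60°).
The full chord = 2 × 20 × sin(60°) = 20*sqrt(3).

20*sqrt(3)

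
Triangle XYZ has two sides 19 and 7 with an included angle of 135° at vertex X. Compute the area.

Area = (1/2) * XY * XZ * sin(X)
Area = (1/2) * 19 * 7 * sin(135°)
Area = (1/2) * 19 * 7 * sqrt(2)/2
Area = 133*sqrt(2)/4

133*sqrt(2)/4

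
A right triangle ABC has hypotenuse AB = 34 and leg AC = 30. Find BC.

By the Pythagorean theorem: BC^2 = AB^2 - AC^2
BC^2 = 34^2 - 30^2 = 1156 - 900 = 256
BC = sqrt(256) = 16

16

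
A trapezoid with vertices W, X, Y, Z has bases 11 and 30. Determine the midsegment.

The midsegment of a trapezoid = (base1 + base2) / 2
midsegment = (11 + 30) / 2
midsegment = 41 / 2
midsegment = 41/2

41/2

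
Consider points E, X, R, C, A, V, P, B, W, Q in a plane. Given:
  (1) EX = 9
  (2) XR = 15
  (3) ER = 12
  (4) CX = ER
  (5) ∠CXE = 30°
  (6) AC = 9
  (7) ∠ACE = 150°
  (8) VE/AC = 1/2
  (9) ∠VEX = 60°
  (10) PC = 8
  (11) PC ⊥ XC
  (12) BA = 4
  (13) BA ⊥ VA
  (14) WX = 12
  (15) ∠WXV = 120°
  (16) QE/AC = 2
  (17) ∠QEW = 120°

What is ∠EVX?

From the given relations: VE = 1/2·AC = 1/2·9 ≈ 4.5.
Step 1: By the law of cosines on triangle VEX: VX² = 4.5² + 9² − 2·4.5·9·cos(60°) = 60.75, so VX = 9/2·√3.
Step 2: By the inverse law of cosines on triangle EVX: cos(∠EVX) = (4.5² + (9/2·√3)² − 9²) / (2·4.5·9/2·√3) = 0/70.15 = 0, so ∠EVX = 90°.

Therefore, the measure of angle ∠EVX = 90°.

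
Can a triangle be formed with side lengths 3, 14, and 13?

Yes.
The triangle inequality requires that the sum of any two sides exceeds the third.
Here 3 + 13 = 16 > 14, so the condition is met.

Yes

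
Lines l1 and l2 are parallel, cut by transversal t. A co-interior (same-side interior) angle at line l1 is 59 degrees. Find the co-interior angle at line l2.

Co-interior angles (same-side interior) formed by parallel lines and a transversal are supplementary (sum to 180 degrees).
The given angle is 59 degrees.
The co-interior angle = 180 - 59 = 121 degrees.

121 degrees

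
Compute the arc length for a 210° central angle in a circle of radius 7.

Arc length = 2πr × θ/360
= 2π × 7 × 7/12
= 49*pi/6

49*pi/6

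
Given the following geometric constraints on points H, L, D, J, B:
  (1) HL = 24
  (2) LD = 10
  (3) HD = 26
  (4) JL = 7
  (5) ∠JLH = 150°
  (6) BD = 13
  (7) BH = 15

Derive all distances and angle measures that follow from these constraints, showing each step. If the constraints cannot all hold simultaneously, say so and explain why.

The constraints are consistent.

Step 1: From HL = 24, LJ = 7, and ∠HLJ = 150°, by the law of cosines:
  HJ² = HL² + LJ² - 2·HL·LJ·cos(150°) = 576 + 49 + 291 = 916
  HJ ≈ 30.27

Step 2: From HB = 15, HD = 26, BD = 13, by the inverse law of cosines:
  cos(∠BHD) = (HB² + HD² - BD²) / (2·HB·HD)
  ∠BHD = 20.21°

Step 3: From HD = 26, HL = 24, DL = 10, by the inverse law of cosines:
  cos(∠DHL) = (HD² + HL² - DL²) / (2·HD·HL)
  ∠DHL = 22.62°

Step 4: From LD = 10, LH = 24, DH = 26, by the inverse law of cosines:
  cos(∠DLH) = (LD² + LH² - DH²) / (2·LD·LH)
  ∠DLH = 90°

Step 5: From DB = 13, DH = 26, BH = 15, by the inverse law of cosines:
  cos(∠BDH) = (DB² + DH² - BH²) / (2·DB·DH)
  ∠BDH = 23.49°

Step 6: From DH = 26, DL = 10, HL = 24, by the inverse law of cosines:
  cos(∠HDL) = (DH² + DL² - HL²) / (2·DH·DL)
  ∠HDL = 67.38°

Step 7: From BD = 13, BH = 15, DH = 26, by the inverse law of cosines:
  cos(∠DBH) = (BD² + BH² - DH²) / (2·BD·BH)
  ∠DBH = 136.31°

Step 8: From HJ = 30.27, HL = 24, JL = 7, by the inverse law of cosines:
  cos(∠JHL) = (HJ² + HL² - JL²) / (2·HJ·HL)
  ∠JHL = 6.64°

Step 9: From JH = 30.27, JL = 7, HL = 24, by the inverse law of cosines:
  cos(∠HJL) = (JH² + JL² - HL²) / (2·JH·JL)
  ∠HJL = 23.36°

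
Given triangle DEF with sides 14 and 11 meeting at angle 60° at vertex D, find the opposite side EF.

Law of cosines: EF^2 = 14^2 + 11^2 - 2(14)(11)cos(60°) = 163, so EF = sqrt(163).

sqrt(163)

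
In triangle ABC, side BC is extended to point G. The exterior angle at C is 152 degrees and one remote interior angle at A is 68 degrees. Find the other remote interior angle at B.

By the exterior angle theorem: exterior angle = sum of remote interior angles.
152 = 68 + angle B
angle B = 152 - 68 = 84 degrees

84 degrees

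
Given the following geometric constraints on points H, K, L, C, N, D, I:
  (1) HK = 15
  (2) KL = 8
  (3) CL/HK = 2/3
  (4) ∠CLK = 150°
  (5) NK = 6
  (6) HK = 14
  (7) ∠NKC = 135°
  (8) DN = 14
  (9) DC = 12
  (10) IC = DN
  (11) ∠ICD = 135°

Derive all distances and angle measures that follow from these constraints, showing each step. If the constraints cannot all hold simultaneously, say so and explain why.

These constraints are not satisfiable: (1) HK = 15 and (6) HK = 14 assign two different lengths to the same segment. No planar figure meets all of them, so nothing further can be derived.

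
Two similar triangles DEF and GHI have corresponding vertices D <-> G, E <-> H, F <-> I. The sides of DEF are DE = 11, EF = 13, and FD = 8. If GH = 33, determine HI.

Similar triangles have proportional sides. Setting up the proportion:
GH / DE = HI / EF
33 / 11 = HI / 13
HI = 13 * 33 / 11 = 39.

39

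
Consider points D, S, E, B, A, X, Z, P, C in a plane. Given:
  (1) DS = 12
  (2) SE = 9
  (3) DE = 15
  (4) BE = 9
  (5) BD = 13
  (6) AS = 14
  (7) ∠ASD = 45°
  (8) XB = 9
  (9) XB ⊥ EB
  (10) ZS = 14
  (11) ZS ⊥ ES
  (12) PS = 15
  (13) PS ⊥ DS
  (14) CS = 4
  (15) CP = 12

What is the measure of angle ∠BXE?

Step 1: By the law of cosines on triangle XBE: XE² = 9² + 9² − 2·9·9·cos(90°) = 162, so XE = 9·√2.
Step 2: By the inverse law of cosines on triangle BXE: cos(∠BXE) = (9² + (9·√2)² − 9²) / (2·9·9·√2) = 162/229.1 = 0.7071, so ∠BXE = 45°.

Therefore, the measure of angle ∠BXE = 45°.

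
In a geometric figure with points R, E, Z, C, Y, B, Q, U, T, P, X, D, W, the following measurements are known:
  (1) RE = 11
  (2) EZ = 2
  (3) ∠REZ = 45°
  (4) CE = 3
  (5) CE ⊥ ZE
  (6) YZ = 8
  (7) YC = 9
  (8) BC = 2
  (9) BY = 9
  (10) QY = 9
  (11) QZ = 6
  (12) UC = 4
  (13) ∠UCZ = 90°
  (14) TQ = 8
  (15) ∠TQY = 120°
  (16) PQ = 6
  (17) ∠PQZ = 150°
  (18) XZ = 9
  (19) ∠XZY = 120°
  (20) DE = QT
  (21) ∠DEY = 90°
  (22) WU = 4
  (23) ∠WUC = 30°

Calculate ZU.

Step 1: By the law of cosines on triangle ZEC: ZC² = 2² + 3² − 2·2·3·cos(90°) = 13, so ZC = √13.
Step 2: By the law of cosines on triangle ZCU: ZU² = √13² + 4² − 2·√13·4·cos(90°) = 29, so ZU = √29.

Therefore, the length of ZU = √29.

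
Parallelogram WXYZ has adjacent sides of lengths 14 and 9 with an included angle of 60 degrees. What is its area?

The area of a parallelogram equals the product of two adjacent sides times the sine of the included angle.
This is because the height equals 9 * sin(60°) = 9*sqrt(3)/2.
Area = 14 * 9*sqrt(3)/2 = 63*sqrt(3)

63*sqrt(3)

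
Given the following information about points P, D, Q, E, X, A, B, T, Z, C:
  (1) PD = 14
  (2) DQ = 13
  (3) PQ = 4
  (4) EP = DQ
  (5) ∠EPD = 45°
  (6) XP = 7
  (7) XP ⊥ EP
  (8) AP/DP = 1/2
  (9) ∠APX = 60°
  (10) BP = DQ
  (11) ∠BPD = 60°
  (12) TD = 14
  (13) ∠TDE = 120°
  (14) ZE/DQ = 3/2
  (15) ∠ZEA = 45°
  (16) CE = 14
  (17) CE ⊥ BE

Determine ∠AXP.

From the given relations: AP = 1/2·DP = 1/2·14 = 7.
Step 1: By the law of cosines on triangle XPA: XA² = 7² + 7² − 2·7·7·cos(60°) = 49, so XA = 7.
Step 2: By the inverse law of cosines on triangle AXP: cos(∠AXP) = (7² + 7² − 7²) / (2·7·7) = 49/98 = 0.5, so ∠AXP = 60°.

Therefore, the measure of angle ∠AXP = 60°.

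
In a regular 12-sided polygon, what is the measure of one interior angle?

Each interior angle of a regular n-gon is (n - 2) * 180 / n.
For n = 12: (12 - 2) * 180 / 12 = 1800/12 = 150 degrees.

150 degrees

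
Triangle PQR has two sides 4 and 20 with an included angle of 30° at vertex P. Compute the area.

When two sides and the included angle are known, the area formula is (1/2)ab sin(C).
The height from one side to the opposite vertex is 20 sin(30°) = 10.
Area = (1/2) * 4 * 10 = 20.

20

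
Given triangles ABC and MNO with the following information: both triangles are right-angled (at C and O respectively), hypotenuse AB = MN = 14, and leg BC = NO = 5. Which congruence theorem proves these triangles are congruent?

The given information matches HL: The hypotenuse and one leg of two right triangles are equal (Hypotenuse-Leg).

HL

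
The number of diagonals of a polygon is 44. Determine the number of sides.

Using d = n(n - 3)/2, we solve 44 = n(n - 3)/2.
So n(n - 3) = 88.
Testing n = 11: 11 * 8 = 88 = 88. Correct.
The polygon has 11 sides.

11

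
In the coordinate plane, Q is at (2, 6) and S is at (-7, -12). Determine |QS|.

d = sqrt((-7 - 2)^2 + (-12 - 6)^2)
d = sqrt(-9^2 + -18^2)
d = sqrt(81 + 324)
d = sqrt(405) = 9*sqrt(5)

9*sqrt(5)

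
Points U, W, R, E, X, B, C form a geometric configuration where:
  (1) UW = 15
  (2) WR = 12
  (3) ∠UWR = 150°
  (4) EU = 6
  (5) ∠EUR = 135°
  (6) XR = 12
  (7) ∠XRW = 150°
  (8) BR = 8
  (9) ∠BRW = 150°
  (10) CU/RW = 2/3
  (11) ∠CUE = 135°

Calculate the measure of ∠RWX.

Step 1: By the law of cosines on triangle WRX: WX² = 12² + 12² − 2·12·12·cos(150°) = 537.42, so WX ≈ 23.18.
Step 2: By the inverse law of cosines on triangle RWX: cos(∠RWX) = (12² + 23.18² − 12²) / (2·12·23.18) = 537.42/556.37 = 0.9659, so ∠RWX = 15°.

Therefore, the measure of angle ∠RWX = 15°.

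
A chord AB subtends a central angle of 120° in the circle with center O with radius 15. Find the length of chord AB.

Drop a perpendicular from the center to the chord, bisecting both the chord and the central angle.
Each half-chord = r sin(θ/2) = 15 sin(60°).
The full chord = 2 × 15 × sin(60°) = 15*sqrt(3).

15*sqrt(3)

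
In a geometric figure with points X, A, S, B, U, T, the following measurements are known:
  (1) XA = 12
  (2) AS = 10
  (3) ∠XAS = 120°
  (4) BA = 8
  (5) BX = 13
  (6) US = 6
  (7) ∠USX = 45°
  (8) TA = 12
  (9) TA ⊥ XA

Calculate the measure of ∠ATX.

Step 1: By the law of cosines on triangle TAX: TX² = 12² + 12² − 2·12·12·cos(90°) = 288, so TX = 12·√2.
Step 2: By the inverse law of cosines on triangle ATX: cos(∠ATX) = (12² + (12·√2)² − 12²) / (2·12·12·√2) = 288/407.29 = 0.7071, so ∠ATX = 45°.

Therefore, the measure of angle ∠ATX = 45°.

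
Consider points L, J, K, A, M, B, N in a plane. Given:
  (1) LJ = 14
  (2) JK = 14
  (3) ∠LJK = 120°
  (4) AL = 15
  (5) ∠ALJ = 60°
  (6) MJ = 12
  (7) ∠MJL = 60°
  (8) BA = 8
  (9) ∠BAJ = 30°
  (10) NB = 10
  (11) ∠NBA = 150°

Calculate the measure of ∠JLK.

Step 1: By the law of cosines on triangle LJK: LK² = 14² + 14² − 2·14·14·cos(120°) = 588, so LK = 14·√3.
Step 2: By the inverse law of cosines on triangle JLK: cos(∠JLK) = (14² + (14·√3)² − 14²) / (2·14·14·√3) = 588/678.96 = 0.866, so ∠JLK = 30°.

Therefore, the measure of angle ∠JLK = 30°.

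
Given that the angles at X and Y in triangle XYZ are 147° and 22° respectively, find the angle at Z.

The interior angles sum to 180°: angle Z = 180 - 147 - 22 = 11°.
The triangle is obtuse (angles 147°, 22°, 11°).

11 degrees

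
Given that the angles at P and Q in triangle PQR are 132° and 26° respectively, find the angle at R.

Let angle R = x. Then 132 + 26 + x = 180.
x = 180 - 158 = 22 degrees.

22 degrees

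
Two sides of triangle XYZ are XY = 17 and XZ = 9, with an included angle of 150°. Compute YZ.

By the law of cosines: YZ^2 = XY^2 + XZ^2 - 2*XY*XZ*cos(X)
YZ^2 = 17^2 + 9^2 - 2*17*9*cos(150°)
YZ^2 = 289 + 81 - 306*(-sqrt(3)/2)
YZ^2 = 153*sqrt(3) + 370
YZ = sqrt(153*sqrt(3) + 370)

sqrt(153*sqrt(3) + 370)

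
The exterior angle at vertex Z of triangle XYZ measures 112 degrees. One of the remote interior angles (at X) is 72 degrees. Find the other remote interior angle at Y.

angle Y = 112 - 72 = 40 degrees (exterior angle theorem).

40 degrees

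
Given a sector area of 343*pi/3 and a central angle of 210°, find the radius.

r² = 360 × 343*pi/3 / (π × 210) = 196, so r = 14.

14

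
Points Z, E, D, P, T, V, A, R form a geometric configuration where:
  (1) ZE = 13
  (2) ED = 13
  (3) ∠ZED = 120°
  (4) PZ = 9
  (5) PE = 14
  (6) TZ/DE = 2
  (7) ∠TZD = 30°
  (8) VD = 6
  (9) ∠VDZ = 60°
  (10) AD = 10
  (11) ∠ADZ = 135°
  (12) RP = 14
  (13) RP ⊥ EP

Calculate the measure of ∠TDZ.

From the given relations: TZ = 2·DE = 2·13 = 26.
Step 1: By the law of cosines on triangle ZED: ZD² = 13² + 13² − 2·13·13·cos(120°) = 507, so ZD = 13·√3.
Step 2: By the law of cosines on triangle DZT: DT² = (13·√3)² + 26² − 2·13·√3·26·cos(30°) = 169, so DT = 13.
Step 3: By the inverse law of cosines on triangle TDZ: cos(∠TDZ) = (13² + (13·√3)² − 26²) / (2·13·13·√3) = 0/585.43 = 0, so ∠TDZ = 90°.

Therefore, the measure of angle ∠TDZ = 90°.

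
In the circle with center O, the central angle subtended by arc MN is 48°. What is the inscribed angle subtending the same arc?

By the inscribed angle theorem, the inscribed angle is half the central angle.
Inscribed angle = 48° / 2 = 24°

24°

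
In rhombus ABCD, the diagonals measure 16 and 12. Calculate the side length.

The diagonals of a rhombus bisect each other at right angles.
Half-diagonals: 16/2 = 8 and 12/2 = 6
side = sqrt(8^2 + 6^2)
side = sqrt(64 + 36)
side = sqrt(100) = 10

10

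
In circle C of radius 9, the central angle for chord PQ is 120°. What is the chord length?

Chord = 2(9) sin(60°) = 9*sqrt(3)

9*sqrt(3)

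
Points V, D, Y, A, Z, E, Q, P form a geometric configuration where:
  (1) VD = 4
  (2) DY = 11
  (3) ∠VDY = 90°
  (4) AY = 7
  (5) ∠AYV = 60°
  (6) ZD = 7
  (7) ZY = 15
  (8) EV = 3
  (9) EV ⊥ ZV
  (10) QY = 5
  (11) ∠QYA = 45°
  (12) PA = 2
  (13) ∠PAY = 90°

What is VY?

Step 1: By the law of cosines on triangle VDY: VY² = 4² + 11² − 2·4·11·cos(90°) = 137, so VY = √137.

Therefore, the length of VY = √137.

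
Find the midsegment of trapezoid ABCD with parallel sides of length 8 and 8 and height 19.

The midsegment (median) of a trapezoid connects the midpoints of the non-parallel sides.
Its length is the average of the two bases: (8 + 8) / 2 = 8.

8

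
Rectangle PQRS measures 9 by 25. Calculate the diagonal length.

d = sqrt(9^2 + 25^2) = sqrt(706)

sqrt(706)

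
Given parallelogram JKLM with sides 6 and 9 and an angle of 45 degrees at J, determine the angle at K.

Opposite sides of a parallelogram are parallel, so consecutive angles form co-interior angles on a transversal.
Co-interior angles sum to 180°, giving angle K = 180 - 45 = 135 degrees.

135 degrees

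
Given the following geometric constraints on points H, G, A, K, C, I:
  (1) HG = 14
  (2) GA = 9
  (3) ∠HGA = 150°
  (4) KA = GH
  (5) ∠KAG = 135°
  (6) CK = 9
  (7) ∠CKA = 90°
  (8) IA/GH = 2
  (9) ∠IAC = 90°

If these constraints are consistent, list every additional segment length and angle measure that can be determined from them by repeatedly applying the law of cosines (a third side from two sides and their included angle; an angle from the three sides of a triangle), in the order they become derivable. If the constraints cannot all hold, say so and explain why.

The constraints are consistent. Derivable facts, in order:
After 1 step:
- AC ≈ 16.64
- GK ≈ 21.34
- HA ≈ 22.25
After 2 steps:
- CI ≈ 32.57
- ∠ACK = 57.26°
- ∠AGK = 27.65°
- ∠AHG = 11.67°
- ∠AKG = 17.35°
- ∠CAK = 32.74°
- ∠GAH = 18.33°
After 3 steps:
- ∠ACI = 59.27°
- ∠AIC = 30.73°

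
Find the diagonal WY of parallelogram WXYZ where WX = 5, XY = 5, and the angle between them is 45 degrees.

Law of cosines: d^2 = 5^2 + 5^2 - 2(5)(5)cos(45°) = 50 - 25*sqrt(2), so d = 5*sqrt(2 - sqrt(2)).

5*sqrt(2 - sqrt(2))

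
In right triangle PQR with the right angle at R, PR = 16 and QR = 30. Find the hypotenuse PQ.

PQ = sqrt(16^2 + 30^2) = sqrt(1156) = 34

34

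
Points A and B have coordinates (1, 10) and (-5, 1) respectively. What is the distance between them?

The horizontal distance is |-5 - 1| = 6 and the vertical distance is |1 - 10| = 9.
By the Pythagorean theorem, d = sqrt(6^2 + 9^2) = sqrt(117) = 3*sqrt(13).

3*sqrt(13)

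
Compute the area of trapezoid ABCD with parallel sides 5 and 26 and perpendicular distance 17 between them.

A trapezoid's area equals the midsegment times the height.
The midsegment is (5 + 26) / 2 = 31/2.
Area = 31/2 * 17 = 527/2.

527/2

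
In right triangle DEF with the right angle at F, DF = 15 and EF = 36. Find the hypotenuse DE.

In a right triangle, the square of the hypotenuse equals the sum of the squares of the two legs.
The legs are 15 and 36, so the hypotenuse = sqrt(225 + 1296) = sqrt(1521) = 39.

39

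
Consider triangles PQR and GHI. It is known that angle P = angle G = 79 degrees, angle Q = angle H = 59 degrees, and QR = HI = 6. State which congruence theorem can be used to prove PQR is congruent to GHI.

The given information provides:
angle P = angle G = 79 degrees, angle Q = angle H = 59 degrees, and QR = HI = 6
This matches the AAS congruence theorem.
Two pairs of corresponding angles and a non-included side are equal (Angle-Angle-Side).

AAS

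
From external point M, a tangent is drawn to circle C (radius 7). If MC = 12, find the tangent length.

tangent = √(d² - r²) = √(12² - 7²) = √(144 - 49) = √95 = sqrt(95)

sqrt(95)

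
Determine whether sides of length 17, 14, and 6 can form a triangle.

For three segments to close into a triangle, no single side can be as long as the other two combined.
The longest side is 17, and 6 + 14 = 20 > 17.
A triangle can be formed.

Yes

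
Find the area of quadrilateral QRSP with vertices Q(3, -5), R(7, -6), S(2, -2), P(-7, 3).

The Shoelace formula works by pairing each vertex with the next (cycling back to the first).
For each pair, compute x_i*y_(i+1) - x_(i+1)*y_i:
  (3*-6 - 7*-5) = 17
  (7*-2 - 2*-6) = -2
  (2*3 - -7*-2) = -8
  (-7*-5 - 3*3) = 26
Taking half the absolute value of the total: Area = (1/2)(33) = 33/2.

33/2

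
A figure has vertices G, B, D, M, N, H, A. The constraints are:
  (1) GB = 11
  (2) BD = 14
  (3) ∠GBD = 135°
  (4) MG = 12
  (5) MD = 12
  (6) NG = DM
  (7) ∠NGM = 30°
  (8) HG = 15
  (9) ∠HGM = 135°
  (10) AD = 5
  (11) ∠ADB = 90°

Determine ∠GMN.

From the given relations: NG = DM = 12.
Step 1: By the law of cosines on triangle MGN: MN² = 12² + 12² − 2·12·12·cos(30°) = 38.58, so MN ≈ 6.21.
Step 2: By the inverse law of cosines on triangle GMN: cos(∠GMN) = (12² + 6.21² − 12²) / (2·12·6.21) = 38.58/149.08 = 0.2588, so ∠GMN = 75°.

Therefore, the measure of angle ∠GMN = 75°.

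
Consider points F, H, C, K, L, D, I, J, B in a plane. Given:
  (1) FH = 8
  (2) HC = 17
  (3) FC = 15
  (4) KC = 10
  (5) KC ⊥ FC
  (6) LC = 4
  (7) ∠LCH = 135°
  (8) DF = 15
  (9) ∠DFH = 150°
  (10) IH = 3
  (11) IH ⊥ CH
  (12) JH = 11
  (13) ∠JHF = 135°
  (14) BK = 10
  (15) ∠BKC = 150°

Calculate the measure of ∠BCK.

Step 1: By the law of cosines on triangle CKB: CB² = 10² + 10² − 2·10·10·cos(150°) = 373.21, so CB ≈ 19.32.
Step 2: By the inverse law of cosines on triangle BCK: cos(∠BCK) = (19.32² + 10² − 10²) / (2·19.32·10) = 373.21/386.37 = 0.9659, so ∠BCK = 15°.

Therefore, the measure of angle ∠BCK = 15°.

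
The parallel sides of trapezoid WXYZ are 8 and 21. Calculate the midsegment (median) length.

midsegment = (8 + 21) / 2 = 29 / 2 = 29/2

29/2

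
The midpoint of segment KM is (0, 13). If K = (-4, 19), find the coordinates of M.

Using the midpoint formula: M = ((x1 + x2)/2, (y1 + y2)/2)
We know M = (0, 13) and K = (-4, 19)
For x: 0 = (-4 + x2)/2, so x2 = 2*0 - -4 = 4
For y: 13 = (19 + y2)/2, so y2 = 2*13 - 19 = 7
M = (4, 7)

(4, 7)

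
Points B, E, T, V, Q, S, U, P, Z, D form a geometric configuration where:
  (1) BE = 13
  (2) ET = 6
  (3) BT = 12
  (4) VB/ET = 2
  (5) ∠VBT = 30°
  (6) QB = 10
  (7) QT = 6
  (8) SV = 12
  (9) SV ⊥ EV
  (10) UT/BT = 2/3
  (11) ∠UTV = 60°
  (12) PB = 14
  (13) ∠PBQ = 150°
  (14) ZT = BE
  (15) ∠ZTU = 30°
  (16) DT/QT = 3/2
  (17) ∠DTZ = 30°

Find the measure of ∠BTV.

From the given relations: VB = 2·ET = 2·6 = 12.
Step 1: By the law of cosines on triangle TBV: TV² = 12² + 12² − 2·12·12·cos(30°) = 38.58, so TV ≈ 6.21.
Step 2: By the inverse law of cosines on triangle BTV: cos(∠BTV) = (12² + 6.21² − 12²) / (2·12·6.21) = 38.58/149.08 = 0.2588, so ∠BTV = 75°.

Therefore, the measure of angle ∠BTV = 75°.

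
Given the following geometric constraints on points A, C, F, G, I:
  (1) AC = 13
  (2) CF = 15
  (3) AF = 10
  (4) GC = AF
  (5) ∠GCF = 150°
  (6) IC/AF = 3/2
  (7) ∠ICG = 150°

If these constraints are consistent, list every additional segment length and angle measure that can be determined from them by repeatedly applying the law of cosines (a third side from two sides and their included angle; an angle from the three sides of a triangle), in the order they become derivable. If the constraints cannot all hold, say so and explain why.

The constraints are consistent. Derivable facts, in order:
After 1 step:
- FG ≈ 24.18
- GI ≈ 24.18
- ∠ACF = 41.08°
- ∠AFC = 58.67°
- ∠CAF = 80.26°
After 2 steps:
- ∠CFG = 11.93°
- ∠CGF = 18.07°
- ∠CGI = 18.07°
- ∠CIG = 11.93°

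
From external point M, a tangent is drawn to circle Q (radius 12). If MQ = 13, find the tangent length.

The tangent, radius, and line from the external point to the center form a right triangle.
The right angle is where the tangent meets the radius.
By the Pythagorean theorem: tangent² + 12² = 13²
tangent² = 169 - 144 = 25
tangent = 5

5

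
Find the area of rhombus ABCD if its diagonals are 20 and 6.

The diagonals of a rhombus divide it into four right triangles.
Each triangle has legs 20/ 2 = 10 and 6/2 = 3, so each has area (1/2)*10*3 = 15.
Four such triangles give total area = (d1 * d2) / 2 = 60.

60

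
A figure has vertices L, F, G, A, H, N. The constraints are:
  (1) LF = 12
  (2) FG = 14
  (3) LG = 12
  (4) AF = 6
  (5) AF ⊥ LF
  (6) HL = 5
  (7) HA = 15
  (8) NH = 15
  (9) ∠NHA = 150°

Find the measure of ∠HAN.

Step 1: By the law of cosines on triangle AHN: AN² = 15² + 15² − 2·15·15·cos(150°) = 839.71, so AN ≈ 28.98.
Step 2: By the inverse law of cosines on triangle HAN: cos(∠HAN) = (15² + 28.98² − 15²) / (2·15·28.98) = 839.71/869.33 = 0.9659, so ∠HAN = 15°.

Therefore, the measure of angle ∠HAN = 15°.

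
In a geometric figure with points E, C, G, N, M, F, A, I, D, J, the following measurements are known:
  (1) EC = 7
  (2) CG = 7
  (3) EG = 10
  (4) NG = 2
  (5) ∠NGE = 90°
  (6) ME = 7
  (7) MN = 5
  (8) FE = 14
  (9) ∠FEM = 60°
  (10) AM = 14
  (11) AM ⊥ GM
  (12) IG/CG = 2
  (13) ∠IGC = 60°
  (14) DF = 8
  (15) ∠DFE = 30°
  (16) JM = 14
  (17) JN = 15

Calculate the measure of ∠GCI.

From the given relations: IG = 2·CG = 2·7 = 14.
Step 1: By the law of cosines on triangle CGI: CI² = 7² + 14² − 2·7·14·cos(60°) = 147, so CI = 7·√3.
Step 2: By the inverse law of cosines on triangle GCI: cos(∠GCI) = (7² + (7·√3)² − 14²) / (2·7·7·√3) = 0/169.74 = 0, so ∠GCI = 90°.

Therefore, the measure of angle ∠GCI = 90°.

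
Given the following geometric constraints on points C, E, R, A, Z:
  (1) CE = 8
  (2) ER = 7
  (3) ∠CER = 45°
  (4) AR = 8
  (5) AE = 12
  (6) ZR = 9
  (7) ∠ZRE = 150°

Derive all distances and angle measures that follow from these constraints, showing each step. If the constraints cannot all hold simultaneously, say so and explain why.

The constraints are consistent.

Step 1: From CE = 8, ER = 7, and ∠CER = 45°, by the law of cosines:
  CR² = CE² + ER² - 2·CE·ER·cos(45°) = 64 + 49 - 79.2 = 33.8
  CR ≈ 5.81

Step 2: From ER = 7, RZ = 9, and ∠ERZ = 150°, by the law of cosines:
  EZ² = ER² + RZ² - 2·ER·RZ·cos(150°) = 49 + 81 + 109.1 = 239.1
  EZ ≈ 15.46

Step 3: From EA = 12, ER = 7, AR = 8, by the inverse law of cosines:
  cos(∠AER) = (EA² + ER² - AR²) / (2·EA·ER)
  ∠AER = 39.84°

Step 4: From RA = 8, RE = 7, AE = 12, by the inverse law of cosines:
  cos(∠ARE) = (RA² + RE² - AE²) / (2·RA·RE)
  ∠ARE = 106.07°

Step 5: From AE = 12, AR = 8, ER = 7, by the inverse law of cosines:
  cos(∠EAR) = (AE² + AR² - ER²) / (2·AE·AR)
  ∠EAR = 34.09°

Step 6: From CE = 8, CR = 5.81, ER = 7, by the inverse law of cosines:
  cos(∠ECR) = (CE² + CR² - ER²) / (2·CE·CR)
  ∠ECR = 58.36°

Step 7: From ER = 7, EZ = 15.46, RZ = 9, by the inverse law of cosines:
  cos(∠REZ) = (ER² + EZ² - RZ²) / (2·ER·EZ)
  ∠REZ = 16.92°

Step 8: From RC = 5.81, RE = 7, CE = 8, by the inverse law of cosines:
  cos(∠CRE) = (RC² + RE² - CE²) / (2·RC·RE)
  ∠CRE = 76.64°

Step 9: From ZE = 15.46, ZR = 9, ER = 7, by the inverse law of cosines:
  cos(∠EZR) = (ZE² + ZR² - ER²) / (2·ZE·ZR)
  ∠EZR = 13.08°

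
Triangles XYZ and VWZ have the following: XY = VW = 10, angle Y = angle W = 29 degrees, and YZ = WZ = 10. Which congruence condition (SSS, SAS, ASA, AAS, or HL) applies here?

The given information matches SAS: Two pairs of corresponding sides and the included angle are equal (Side-Angle-Side).

SAS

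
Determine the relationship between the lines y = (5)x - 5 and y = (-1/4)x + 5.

Slope of line 1: m1 = 5
Slope of line 2: m2 = -1/4
For parallel lines we need equal slopes: 5 != -1/4.
For perpendicular lines we need m1*m2 = -1: (5)(-1/4) = -5/4 != -1.
Since neither condition holds, the lines are neither parallel nor perpendicular.

Neither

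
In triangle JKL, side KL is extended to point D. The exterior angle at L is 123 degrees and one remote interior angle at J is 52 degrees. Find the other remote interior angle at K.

The exterior angle theorem states that an exterior angle equals the sum of the two non-adjacent interior angles.
So 123 = 52 + angle K, which gives angle K = 123 - 52 = 71 degrees.

71 degrees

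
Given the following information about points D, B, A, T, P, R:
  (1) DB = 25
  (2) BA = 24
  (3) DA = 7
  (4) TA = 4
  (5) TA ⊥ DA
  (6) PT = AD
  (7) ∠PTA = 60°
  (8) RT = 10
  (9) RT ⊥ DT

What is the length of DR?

Step 1: By the law of cosines on triangle DAT: DT² = 7² + 4² − 2·7·4·cos(90°) = 65, so DT = √65.
Step 2: By the law of cosines on triangle DTR: DR² = √65² + 10² − 2·√65·10·cos(90°) = 165, so DR = √165.

Therefore, the length of DR = √165.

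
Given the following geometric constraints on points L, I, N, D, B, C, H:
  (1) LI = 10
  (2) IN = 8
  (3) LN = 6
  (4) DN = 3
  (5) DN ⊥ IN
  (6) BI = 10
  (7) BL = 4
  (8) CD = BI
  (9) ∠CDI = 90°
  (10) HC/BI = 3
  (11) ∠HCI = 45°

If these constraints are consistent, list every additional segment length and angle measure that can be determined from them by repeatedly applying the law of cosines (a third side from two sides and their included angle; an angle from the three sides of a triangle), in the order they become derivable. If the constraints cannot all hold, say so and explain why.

The constraints are consistent. Derivable facts, in order:
After 1 step:
- ID = √73
- ∠BIL = 23.07°
- ∠BLI = 78.46°
- ∠IBL = 78.46°
- ∠ILN = 53.13°
- ∠INL = 90°
- ∠LIN = 36.87°
After 2 steps:
- IC = √173
- ∠DIN = 20.56°
- ∠IDN = 69.44°
After 3 steps:
- IH ≈ 22.69
- ∠CID = 49.49°
- ∠DCI = 40.51°
After 4 steps:
- ∠CHI = 24.2°
- ∠CIH = 110.8°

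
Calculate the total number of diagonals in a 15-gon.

The number of diagonals in an n-gon is n(n - 3)/2.
For n = 15: 15(15 - 3)/2 = 15 × 12 / 2 = 90.

90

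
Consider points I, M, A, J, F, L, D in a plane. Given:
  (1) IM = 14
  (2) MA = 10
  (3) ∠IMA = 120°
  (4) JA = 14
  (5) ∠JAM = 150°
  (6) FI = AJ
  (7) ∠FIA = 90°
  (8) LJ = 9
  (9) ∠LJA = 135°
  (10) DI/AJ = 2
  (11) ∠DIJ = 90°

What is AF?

From the given relations: FI = AJ = 14.
Step 1: By the law of cosines on triangle AMI: AI² = 10² + 14² − 2·10·14·cos(120°) = 436, so AI = 2·√109.
Step 2: By the law of cosines on triangle AIF: AF² = (2·√109)² + 14² − 2·2·√109·14·cos(90°) = 632, so AF = 2·√158.

Therefore, the length of AF = 2·√158.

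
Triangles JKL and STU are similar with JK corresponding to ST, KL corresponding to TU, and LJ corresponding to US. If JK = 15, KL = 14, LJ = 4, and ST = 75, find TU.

k = 75/15 = 5. TU = 5 * 14 = 70.

70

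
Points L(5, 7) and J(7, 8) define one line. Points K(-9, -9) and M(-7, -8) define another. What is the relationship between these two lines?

Slope of line 1: m1 = (8 - 7)/(7 - 5) = 1/2 = 1/2
Slope of line 2: m2 = (-8 - -9)/(-7 - -9) = 1/2 = 1/2
Two lines are parallel if and only if they have equal slopes (or both are vertical).
Here m1 = m2 = 1/2, confirming the lines are parallel.

Parallel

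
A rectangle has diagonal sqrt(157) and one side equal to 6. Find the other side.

Using the Pythagorean theorem: d^2 = a^2 + b^2
b^2 = d^2 - a^2
b^2 = 157 - 36
b^2 = 121
b = sqrt(121) = 11

11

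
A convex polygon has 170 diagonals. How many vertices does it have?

Using d = n(n - 3)/2, we solve 170 = n(n - 3)/2.
So n(n - 3) = 340.
Testing n = 20: 20 * 17 = 340 = 340. Correct.
The polygon has 20 sides.

20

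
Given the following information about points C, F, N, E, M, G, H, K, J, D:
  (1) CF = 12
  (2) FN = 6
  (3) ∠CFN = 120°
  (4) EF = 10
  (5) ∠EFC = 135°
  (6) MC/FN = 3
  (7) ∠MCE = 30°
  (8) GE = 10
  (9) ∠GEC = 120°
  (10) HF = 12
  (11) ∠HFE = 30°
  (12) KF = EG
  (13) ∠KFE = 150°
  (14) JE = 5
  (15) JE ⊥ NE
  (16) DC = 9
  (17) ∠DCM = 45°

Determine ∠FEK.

From the given relations: KF = EG = 10.
Step 1: By the law of cosines on triangle EFK: EK² = 10² + 10² − 2·10·10·cos(150°) = 373.21, so EK ≈ 19.32.
Step 2: By the inverse law of cosines on triangle FEK: cos(∠FEK) = (10² + 19.32² − 10²) / (2·10·19.32) = 373.21/386.37 = 0.9659, so ∠FEK = 15°.

Therefore, the measure of angle ∠FEK = 15°.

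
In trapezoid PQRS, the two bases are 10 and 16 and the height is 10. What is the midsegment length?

The midsegment of a trapezoid = (base1 + base2) / 2
midsegment = (10 + 16) / 2
midsegment = 26 / 2
midsegment = 13

13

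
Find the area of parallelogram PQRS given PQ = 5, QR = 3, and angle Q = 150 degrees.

Area = a * b * sin(theta)
Area = 5 * 3 * sin(150 degrees)
Area = 15 * 1/2
Area = 15/2

15/2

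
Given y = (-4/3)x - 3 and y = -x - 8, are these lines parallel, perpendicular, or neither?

Slope of line 1: m1 = -4/3
Slope of line 2: m2 = -1
For parallel lines we need equal slopes: -4/3 != -1.
For perpendicular lines we need m1*m2 = -1: (-4/3)(-1) = 4/3 != -1.
Since neither condition holds, the lines are neither parallel nor perpendicular.

Neither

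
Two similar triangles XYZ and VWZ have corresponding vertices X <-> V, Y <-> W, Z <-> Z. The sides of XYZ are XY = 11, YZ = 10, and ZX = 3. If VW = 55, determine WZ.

k = 55/11 = 5. WZ = 5 * 10 = 50.

50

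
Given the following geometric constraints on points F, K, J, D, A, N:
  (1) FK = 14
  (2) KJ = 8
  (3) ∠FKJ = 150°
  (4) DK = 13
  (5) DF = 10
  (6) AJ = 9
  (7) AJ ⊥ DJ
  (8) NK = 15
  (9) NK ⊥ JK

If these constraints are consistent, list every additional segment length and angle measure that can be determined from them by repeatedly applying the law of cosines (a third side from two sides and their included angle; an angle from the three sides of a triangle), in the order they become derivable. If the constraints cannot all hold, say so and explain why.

The constraints are consistent. Derivable facts, in order:
After 1 step:
- FJ ≈ 21.31
- JN = 17
- ∠DFK = 63.03°
- ∠DKF = 43.28°
- ∠FDK = 73.69°
After 2 steps:
- ∠FJK = 19.18°
- ∠JFK = 10.82°
- ∠JNK = 28.07°
- ∠KJN = 61.93°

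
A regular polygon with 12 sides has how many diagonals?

The number of diagonals in an n-gon is n(n - 3)/2.
For n = 12: 12(12 - 3)/2 = 12 × 9 / 2 = 54.

54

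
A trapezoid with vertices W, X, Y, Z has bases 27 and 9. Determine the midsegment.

midsegment = (27 + 9) / 2 = 36 / 2 = 18

18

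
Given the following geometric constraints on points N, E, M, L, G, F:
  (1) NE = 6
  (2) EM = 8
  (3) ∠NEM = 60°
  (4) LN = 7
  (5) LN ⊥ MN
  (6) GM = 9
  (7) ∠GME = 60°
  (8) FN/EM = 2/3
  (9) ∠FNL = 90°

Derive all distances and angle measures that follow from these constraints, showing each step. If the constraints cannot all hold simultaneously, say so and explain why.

The constraints are consistent.

From the given relations:
  FN = 2/3·EM = 2/3·8 ≈ 5.33

Step 1: From NE = 6, EM = 8, and ∠NEM = 60°, by the law of cosines:
  NM² = NE² + EM² - 2·NE·EM·cos(60°) = 36 + 64 - 48 = 52
  NM = 2·√13

Step 2: From EM = 8, MG = 9, and ∠EMG = 60°, by the law of cosines:
  EG² = EM² + MG² - 2·EM·MG·cos(60°) = 64 + 81 - 72 = 73
  EG = √73

Step 3: From LN = 7, NF = 5.33, and ∠LNF = 90°, by the law of cosines:
  LF² = LN² + NF² - 2·LN·NF·cos(90°) = 49 + 28.44 - 0 = 77.44
  LF ≈ 8.8

Step 4: From MN = 2·√13, NL = 7, and ∠MNL = 90°, by the law of cosines:
  ML² = MN² + NL² - 2·MN·NL·cos(90°) = 52 + 49 - 0 = 101
  ML = √101

Step 5: From NE = 6, NM = 2·√13, EM = 8, by the inverse law of cosines:
  cos(∠ENM) = (NE² + NM² - EM²) / (2·NE·NM)
  ∠ENM = 73.9°

Step 6: From EG = √73, EM = 8, GM = 9, by the inverse law of cosines:
  cos(∠GEM) = (EG² + EM² - GM²) / (2·EG·EM)
  ∠GEM = 65.82°

Step 7: From ME = 8, MN = 2·√13, EN = 6, by the inverse law of cosines:
  cos(∠EMN) = (ME² + MN² - EN²) / (2·ME·MN)
  ∠EMN = 46.1°

Step 8: From LF = 8.8, LN = 7, FN = 5.33, by the inverse law of cosines:
  cos(∠FLN) = (LF² + LN² - FN²) / (2·LF·LN)
  ∠FLN = 37.3°

Step 9: From GE = √73, GM = 9, EM = 8, by the inverse law of cosines:
  cos(∠EGM) = (GE² + GM² - EM²) / (2·GE·GM)
  ∠EGM = 54.18°

Step 10: From FL = 8.8, FN = 5.33, LN = 7, by the inverse law of cosines:
  cos(∠LFN) = (FL² + FN² - LN²) / (2·FL·FN)
  ∠LFN = 52.7°

Step 11: From ML = √101, MN = 2·√13, LN = 7, by the inverse law of cosines:
  cos(∠LMN) = (ML² + MN² - LN²) / (2·ML·MN)
  ∠LMN = 44.15°

Step 12: From LM = √101, LN = 7, MN = 2·√13, by the inverse law of cosines:
  cos(∠MLN) = (LM² + LN² - MN²) / (2·LM·LN)
  ∠MLN = 45.85°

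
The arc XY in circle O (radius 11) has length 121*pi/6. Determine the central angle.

Arc length L = 2πr × θ/360, so θ = 360L / (2πr).
θ = 360 × 121*pi/6 / (2π × 11)
θ = 330°
θ = 330°

330°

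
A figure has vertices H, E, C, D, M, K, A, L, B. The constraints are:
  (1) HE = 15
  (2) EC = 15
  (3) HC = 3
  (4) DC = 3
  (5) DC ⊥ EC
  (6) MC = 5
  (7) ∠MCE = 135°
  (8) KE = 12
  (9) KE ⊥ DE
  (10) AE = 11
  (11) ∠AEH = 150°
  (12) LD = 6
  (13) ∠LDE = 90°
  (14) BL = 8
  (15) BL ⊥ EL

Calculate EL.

Step 1: By the law of cosines on triangle ECD: ED² = 15² + 3² − 2·15·3·cos(90°) = 234, so ED = 3·√26.
Step 2: By the law of cosines on triangle EDL: EL² = (3·√26)² + 6² − 2·3·√26·6·cos(90°) = 270, so EL = 3·√30.

Therefore, the length of EL = 3·√30.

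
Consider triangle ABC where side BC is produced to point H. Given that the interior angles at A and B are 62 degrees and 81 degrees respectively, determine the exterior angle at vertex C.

By the exterior angle theorem, an exterior angle of a triangle equals the sum of the two remote interior angles.
Exterior angle = angle A + angle B
Exterior angle = 62 + 81 = 143 degrees

143 degrees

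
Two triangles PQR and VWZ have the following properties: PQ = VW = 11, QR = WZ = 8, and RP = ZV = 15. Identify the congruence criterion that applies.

The given information matches SSS: All three pairs of corresponding sides are equal (Side-Side-Side).

SSS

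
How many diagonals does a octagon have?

Each of the 8 vertices connects to 5 non-adjacent vertices via diagonals.
Total connections = 8 × 5 = 40, but each diagonal is counted twice.
Number of diagonals = 40 / 2 = 20.

20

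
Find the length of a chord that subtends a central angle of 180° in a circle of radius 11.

Chord length = 2r sin(θ/2)
= 2 × 11 × sin(180°/2)
= 2 × 11 × sin(90°)
= 22

22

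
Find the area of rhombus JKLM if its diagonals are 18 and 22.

Area = (18 * 22) / 2 = 396 / 2 = 198

198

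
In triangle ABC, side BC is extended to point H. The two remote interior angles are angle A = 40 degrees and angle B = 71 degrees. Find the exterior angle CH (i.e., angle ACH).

Exterior angle = 40 + 71 = 111 degrees (exterior angle theorem).

111 degrees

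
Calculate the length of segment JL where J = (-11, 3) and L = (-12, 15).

d = sqrt((-1)^2 + (12)^2) = sqrt(145)

sqrt(145)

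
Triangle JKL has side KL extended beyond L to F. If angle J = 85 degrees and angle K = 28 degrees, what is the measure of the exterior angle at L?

The interior angle at L is 180 - 85 - 28 = 67 degrees.
The exterior angle and interior angle at L are supplementary:
Exterior angle = 180 - 67 = 113 degrees.

113 degrees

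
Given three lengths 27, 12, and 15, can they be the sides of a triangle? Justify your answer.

Check the triangle inequality: 12 + 15 = 27 ≤ 27.
Since the sum of two sides does not exceed the third, no triangle can be formed.

No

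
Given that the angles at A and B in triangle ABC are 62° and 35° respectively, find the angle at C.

angle C = 180 - 62 - 35 = 83 degrees.

83 degrees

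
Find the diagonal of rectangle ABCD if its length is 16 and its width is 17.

d = sqrt(16^2 + 17^2) = sqrt(545)

sqrt(545)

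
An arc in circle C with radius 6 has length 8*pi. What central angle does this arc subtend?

θ = 360 × 8*pi / (2π × 6) = 240° (rearranging arc length formula).

240°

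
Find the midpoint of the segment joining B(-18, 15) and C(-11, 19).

The midpoint is the average of the coordinates:
x: (-18 + -11)/2 = -29/2
y: (15 + 19)/2 = 17
Midpoint = (-29/2, 17)

(-29/2, 17)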